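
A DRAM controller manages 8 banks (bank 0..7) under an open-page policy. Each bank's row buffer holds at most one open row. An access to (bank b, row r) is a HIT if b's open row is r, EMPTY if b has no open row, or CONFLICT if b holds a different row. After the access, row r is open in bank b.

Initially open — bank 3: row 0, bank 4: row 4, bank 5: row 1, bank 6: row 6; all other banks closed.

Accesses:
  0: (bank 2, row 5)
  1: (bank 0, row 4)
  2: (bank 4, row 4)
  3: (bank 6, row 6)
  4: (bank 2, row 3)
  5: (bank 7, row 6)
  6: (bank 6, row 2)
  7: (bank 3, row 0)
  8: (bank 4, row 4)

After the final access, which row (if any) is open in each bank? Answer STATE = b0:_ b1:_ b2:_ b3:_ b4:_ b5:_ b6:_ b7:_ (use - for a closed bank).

0: bank 2 row 5 — prev None → EMPTY
1: bank 0 row 4 — prev None → EMPTY
2: bank 4 row 4 — prev 4 → HIT
3: bank 6 row 6 — prev 6 → HIT
4: bank 2 row 3 — prev 5 → CONFLICT
5: bank 7 row 6 — prev None → EMPTY
6: bank 6 row 2 — prev 6 → CONFLICT
7: bank 3 row 0 — prev 0 → HIT
8: bank 4 row 4 — prev 4 → HIT

STATE = b0:4 b1:- b2:3 b3:0 b4:4 b5:1 b6:2 b7:6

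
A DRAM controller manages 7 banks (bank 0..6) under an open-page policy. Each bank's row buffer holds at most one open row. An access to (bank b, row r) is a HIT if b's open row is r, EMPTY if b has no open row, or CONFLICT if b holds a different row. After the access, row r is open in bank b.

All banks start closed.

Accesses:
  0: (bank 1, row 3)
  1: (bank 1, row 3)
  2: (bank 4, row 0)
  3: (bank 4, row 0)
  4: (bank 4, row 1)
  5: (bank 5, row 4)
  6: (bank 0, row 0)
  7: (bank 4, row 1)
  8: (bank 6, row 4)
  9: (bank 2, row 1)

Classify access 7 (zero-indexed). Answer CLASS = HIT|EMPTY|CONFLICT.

  [0] b1 r3: no row ⇒ E
  [1] b1 r3: had r3 ⇒ H
  [2] b4 r0: no row ⇒ E
  [3] b4 r0: had r0 ⇒ H
  [4] b4 r1: had r0 ⇒ C
  [5] b5 r4: no row ⇒ E
  [6] b0 r0: no row ⇒ E
  [7] b4 r1: had r1 ⇒ H
  [8] b6 r4: no row ⇒ E
  [9] b2 r1: no row ⇒ E

CLASS = HIT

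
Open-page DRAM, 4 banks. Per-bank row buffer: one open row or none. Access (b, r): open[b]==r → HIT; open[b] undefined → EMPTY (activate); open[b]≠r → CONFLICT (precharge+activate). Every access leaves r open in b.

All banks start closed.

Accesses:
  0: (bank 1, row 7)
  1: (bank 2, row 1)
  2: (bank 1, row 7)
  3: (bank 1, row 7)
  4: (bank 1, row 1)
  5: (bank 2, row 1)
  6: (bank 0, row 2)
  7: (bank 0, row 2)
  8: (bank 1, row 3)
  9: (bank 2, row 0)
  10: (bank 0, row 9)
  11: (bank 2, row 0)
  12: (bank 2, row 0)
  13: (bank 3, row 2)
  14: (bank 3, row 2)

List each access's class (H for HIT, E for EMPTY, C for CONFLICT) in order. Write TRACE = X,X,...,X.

TRACE = E,E,H,H,C,H,E,H,C,C,C,H,H,E,H

step 0: bank1 None->7 [EMPTY]
step 1: bank2 None->1 [EMPTY]
step 2: bank1 7->7 [HIT]
step 3: bank1 7->7 [HIT]
step 4: bank1 7->1 [CONFLICT]
step 5: bank2 1->1 [HIT]
step 6: bank0 None->2 [EMPTY]
step 7: bank0 2->2 [HIT]
step 8: bank1 1->3 [CONFLICT]
step 9: bank2 1->0 [CONFLICT]
step 10: bank0 2->9 [CONFLICT]
step 11: bank2 0->0 [HIT]
step 12: bank2 0->0 [HIT]
step 13: bank3 None->2 [EMPTY]
step 14: bank3 2->2 [HIT]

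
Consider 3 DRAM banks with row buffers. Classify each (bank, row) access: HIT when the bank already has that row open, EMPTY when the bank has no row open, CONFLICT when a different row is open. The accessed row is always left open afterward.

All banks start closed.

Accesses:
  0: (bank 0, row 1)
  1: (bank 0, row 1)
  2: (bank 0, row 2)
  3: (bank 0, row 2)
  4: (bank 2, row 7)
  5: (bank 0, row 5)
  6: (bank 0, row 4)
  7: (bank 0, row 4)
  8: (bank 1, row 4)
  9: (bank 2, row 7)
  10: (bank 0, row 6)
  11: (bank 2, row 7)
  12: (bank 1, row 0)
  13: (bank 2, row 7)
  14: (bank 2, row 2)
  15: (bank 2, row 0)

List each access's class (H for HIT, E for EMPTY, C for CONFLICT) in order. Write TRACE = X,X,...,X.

0: bank 0 row 1 — prev None → EMPTY
1: bank 0 row 1 — prev 1 → HIT
2: bank 0 row 2 — prev 1 → CONFLICT
3: bank 0 row 2 — prev 2 → HIT
4: bank 2 row 7 — prev None → EMPTY
5: bank 0 row 5 — prev 2 → CONFLICT
6: bank 0 row 4 — prev 5 → CONFLICT
7: bank 0 row 4 — prev 4 → HIT
8: bank 1 row 4 — prev None → EMPTY
9: bank 2 row 7 — prev 7 → HIT
10: bank 0 row 6 — prev 4 → CONFLICT
11: bank 2 row 7 — prev 7 → HIT
12: bank 1 row 0 — prev 4 → CONFLICT
13: bank 2 row 7 — prev 7 → HIT
14: bank 2 row 2 — prev 7 → CONFLICT
15: bank 2 row 0 — prev 2 → CONFLICT

TRACE = E,H,C,H,E,C,C,H,E,H,C,H,C,H,C,C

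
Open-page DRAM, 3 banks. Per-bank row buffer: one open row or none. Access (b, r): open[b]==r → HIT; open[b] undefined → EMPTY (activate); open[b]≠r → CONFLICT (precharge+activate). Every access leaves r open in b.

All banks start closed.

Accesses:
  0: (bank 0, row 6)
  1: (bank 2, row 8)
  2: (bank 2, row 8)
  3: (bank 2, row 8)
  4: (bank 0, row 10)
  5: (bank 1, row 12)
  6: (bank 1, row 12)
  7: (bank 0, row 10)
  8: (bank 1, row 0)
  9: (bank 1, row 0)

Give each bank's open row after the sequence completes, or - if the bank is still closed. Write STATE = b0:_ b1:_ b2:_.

STATE = b0:10 b1:0 b2:8

#0 (0,6) E
#1 (2,8) E
#2 (2,8) H  (was 8)
#3 (2,8) H  (was 8)
#4 (0,10) C  (was 6)
#5 (1,12) E
#6 (1,12) H  (was 12)
#7 (0,10) H  (was 10)
#8 (1,0) C  (was 12)
#9 (1,0) H  (was 0)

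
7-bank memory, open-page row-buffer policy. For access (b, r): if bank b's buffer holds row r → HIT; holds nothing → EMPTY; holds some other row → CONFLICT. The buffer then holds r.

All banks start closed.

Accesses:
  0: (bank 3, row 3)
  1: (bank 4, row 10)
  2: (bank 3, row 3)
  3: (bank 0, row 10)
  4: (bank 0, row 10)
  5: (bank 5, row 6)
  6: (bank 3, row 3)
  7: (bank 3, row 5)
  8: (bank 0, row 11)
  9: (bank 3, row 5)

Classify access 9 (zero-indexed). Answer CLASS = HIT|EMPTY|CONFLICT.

  [0] b3 r3: no row ⇒ E
  [1] b4 r10: no row ⇒ E
  [2] b3 r3: had r3 ⇒ H
  [3] b0 r10: no row ⇒ E
  [4] b0 r10: had r10 ⇒ H
  [5] b5 r6: no row ⇒ E
  [6] b3 r3: had r3 ⇒ H
  [7] b3 r5: had r3 ⇒ C
  [8] b0 r11: had r10 ⇒ C
  [9] b3 r5: had r5 ⇒ H

CLASS = HIT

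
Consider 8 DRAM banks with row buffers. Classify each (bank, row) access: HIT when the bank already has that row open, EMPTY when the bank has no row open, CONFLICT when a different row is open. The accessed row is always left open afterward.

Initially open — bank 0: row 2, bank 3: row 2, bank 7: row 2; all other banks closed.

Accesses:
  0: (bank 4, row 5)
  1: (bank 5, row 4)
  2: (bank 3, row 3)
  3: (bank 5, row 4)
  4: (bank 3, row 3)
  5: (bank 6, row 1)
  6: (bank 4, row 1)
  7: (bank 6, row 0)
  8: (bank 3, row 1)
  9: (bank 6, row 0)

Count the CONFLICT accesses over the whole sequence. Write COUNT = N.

step 0: bank4 None->5 [EMPTY]
step 1: bank5 None->4 [EMPTY]
step 2: bank3 2->3 [CONFLICT]
step 3: bank5 4->4 [HIT]
step 4: bank3 3->3 [HIT]
step 5: bank6 None->1 [EMPTY]
step 6: bank4 5->1 [CONFLICT]
step 7: bank6 1->0 [CONFLICT]
step 8: bank3 3->1 [CONFLICT]
step 9: bank6 0->0 [HIT]

COUNT = 4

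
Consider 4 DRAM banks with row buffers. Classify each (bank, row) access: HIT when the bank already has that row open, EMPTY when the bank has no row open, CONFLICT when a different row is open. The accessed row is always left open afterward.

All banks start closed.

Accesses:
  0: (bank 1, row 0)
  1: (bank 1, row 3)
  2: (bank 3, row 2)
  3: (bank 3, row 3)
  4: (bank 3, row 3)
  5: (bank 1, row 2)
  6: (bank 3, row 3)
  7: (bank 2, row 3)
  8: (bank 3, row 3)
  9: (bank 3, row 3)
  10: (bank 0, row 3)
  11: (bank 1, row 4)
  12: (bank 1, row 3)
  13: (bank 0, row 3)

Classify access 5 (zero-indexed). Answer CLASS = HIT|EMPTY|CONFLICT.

CLASS = CONFLICT

#0 (1,0) E
#1 (1,3) C  (was 0)
#2 (3,2) E
#3 (3,3) C  (was 2)
#4 (3,3) H  (was 3)
#5 (1,2) C  (was 3)
#6 (3,3) H  (was 3)
#7 (2,3) E
#8 (3,3) H  (was 3)
#9 (3,3) H  (was 3)
#10 (0,3) E
#11 (1,4) C  (was 2)
#12 (1,3) C  (was 4)
#13 (0,3) H  (was 3)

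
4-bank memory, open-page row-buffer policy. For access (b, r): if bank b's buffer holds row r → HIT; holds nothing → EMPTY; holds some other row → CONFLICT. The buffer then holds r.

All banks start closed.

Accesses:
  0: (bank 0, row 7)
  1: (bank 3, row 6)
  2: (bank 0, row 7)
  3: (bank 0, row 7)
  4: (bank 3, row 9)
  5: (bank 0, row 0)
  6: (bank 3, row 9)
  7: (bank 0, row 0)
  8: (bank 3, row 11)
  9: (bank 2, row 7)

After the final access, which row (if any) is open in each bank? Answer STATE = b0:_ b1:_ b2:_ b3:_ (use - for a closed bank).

STATE = b0:0 b1:- b2:7 b3:11

step 0: bank0 None->7 [EMPTY]
step 1: bank3 None->6 [EMPTY]
step 2: bank0 7->7 [HIT]
step 3: bank0 7->7 [HIT]
step 4: bank3 6->9 [CONFLICT]
step 5: bank0 7->0 [CONFLICT]
step 6: bank3 9->9 [HIT]
step 7: bank0 0->0 [HIT]
step 8: bank3 9->11 [CONFLICT]
step 9: bank2 None->7 [EMPTY]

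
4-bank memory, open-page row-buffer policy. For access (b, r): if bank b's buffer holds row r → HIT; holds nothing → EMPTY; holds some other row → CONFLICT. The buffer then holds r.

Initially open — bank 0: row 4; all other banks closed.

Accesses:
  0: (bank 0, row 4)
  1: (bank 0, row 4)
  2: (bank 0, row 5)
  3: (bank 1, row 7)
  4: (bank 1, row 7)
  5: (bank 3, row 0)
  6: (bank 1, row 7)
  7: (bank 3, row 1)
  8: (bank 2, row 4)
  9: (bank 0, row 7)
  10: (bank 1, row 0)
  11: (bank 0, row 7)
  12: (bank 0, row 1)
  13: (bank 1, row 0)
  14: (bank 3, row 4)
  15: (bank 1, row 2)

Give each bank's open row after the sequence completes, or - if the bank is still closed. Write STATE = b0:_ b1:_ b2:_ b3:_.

  [0] b0 r4: had r4 ⇒ H
  [1] b0 r4: had r4 ⇒ H
  [2] b0 r5: had r4 ⇒ C
  [3] b1 r7: no row ⇒ E
  [4] b1 r7: had r7 ⇒ H
  [5] b3 r0: no row ⇒ E
  [6] b1 r7: had r7 ⇒ H
  [7] b3 r1: had r0 ⇒ C
  [8] b2 r4: no row ⇒ E
  [9] b0 r7: had r5 ⇒ C
  [10] b1 r0: had r7 ⇒ C
  [11] b0 r7: had r7 ⇒ H
  [12] b0 r1: had r7 ⇒ C
  [13] b1 r0: had r0 ⇒ H
  [14] b3 r4: had r1 ⇒ C
  [15] b1 r2: had r0 ⇒ C

STATE = b0:1 b1:2 b2:4 b3:4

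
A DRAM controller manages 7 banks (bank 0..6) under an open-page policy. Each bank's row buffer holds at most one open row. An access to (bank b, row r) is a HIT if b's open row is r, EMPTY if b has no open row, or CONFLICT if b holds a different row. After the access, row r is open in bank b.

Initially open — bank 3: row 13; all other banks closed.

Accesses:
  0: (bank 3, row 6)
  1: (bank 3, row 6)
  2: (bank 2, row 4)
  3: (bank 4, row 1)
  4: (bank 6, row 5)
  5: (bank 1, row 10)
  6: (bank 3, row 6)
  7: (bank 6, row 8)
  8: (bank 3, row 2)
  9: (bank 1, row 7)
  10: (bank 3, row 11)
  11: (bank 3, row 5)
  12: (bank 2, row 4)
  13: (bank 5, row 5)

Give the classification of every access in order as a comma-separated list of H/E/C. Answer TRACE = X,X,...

  [0] b3 r6: had r13 ⇒ C
  [1] b3 r6: had r6 ⇒ H
  [2] b2 r4: no row ⇒ E
  [3] b4 r1: no row ⇒ E
  [4] b6 r5: no row ⇒ E
  [5] b1 r10: no row ⇒ E
  [6] b3 r6: had r6 ⇒ H
  [7] b6 r8: had r5 ⇒ C
  [8] b3 r2: had r6 ⇒ C
  [9] b1 r7: had r10 ⇒ C
  [10] b3 r11: had r2 ⇒ C
  [11] b3 r5: had r11 ⇒ C
  [12] b2 r4: had r4 ⇒ H
  [13] b5 r5: no row ⇒ E

TRACE = C,H,E,E,E,E,H,C,C,C,C,C,H,E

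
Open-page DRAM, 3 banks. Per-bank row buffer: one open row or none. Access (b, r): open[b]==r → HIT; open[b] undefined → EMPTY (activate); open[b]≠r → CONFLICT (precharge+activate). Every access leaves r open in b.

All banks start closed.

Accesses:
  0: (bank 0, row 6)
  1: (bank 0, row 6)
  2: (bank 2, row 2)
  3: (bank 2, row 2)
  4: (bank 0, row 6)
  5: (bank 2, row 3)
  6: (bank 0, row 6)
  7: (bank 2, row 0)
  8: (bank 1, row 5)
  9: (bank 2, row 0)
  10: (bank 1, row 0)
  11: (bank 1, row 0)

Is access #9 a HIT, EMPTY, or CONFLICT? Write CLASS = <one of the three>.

CLASS = HIT

step 0: bank0 None->6 [EMPTY]
step 1: bank0 6->6 [HIT]
step 2: bank2 None->2 [EMPTY]
step 3: bank2 2->2 [HIT]
step 4: bank0 6->6 [HIT]
step 5: bank2 2->3 [CONFLICT]
step 6: bank0 6->6 [HIT]
step 7: bank2 3->0 [CONFLICT]
step 8: bank1 None->5 [EMPTY]
step 9: bank2 0->0 [HIT]
step 10: bank1 5->0 [CONFLICT]
step 11: bank1 0->0 [HIT]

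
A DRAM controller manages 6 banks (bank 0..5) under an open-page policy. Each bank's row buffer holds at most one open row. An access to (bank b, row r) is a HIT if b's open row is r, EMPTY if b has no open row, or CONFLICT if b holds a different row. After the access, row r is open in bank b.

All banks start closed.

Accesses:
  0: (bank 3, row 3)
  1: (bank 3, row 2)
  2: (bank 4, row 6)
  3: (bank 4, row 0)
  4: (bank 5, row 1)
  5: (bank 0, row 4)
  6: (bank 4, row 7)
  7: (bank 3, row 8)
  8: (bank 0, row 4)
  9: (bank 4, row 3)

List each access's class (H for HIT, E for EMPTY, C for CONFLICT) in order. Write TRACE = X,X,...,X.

TRACE = E,C,E,C,E,E,C,C,H,C

step 0: bank3 None->3 [EMPTY]
step 1: bank3 3->2 [CONFLICT]
step 2: bank4 None->6 [EMPTY]
step 3: bank4 6->0 [CONFLICT]
step 4: bank5 None->1 [EMPTY]
step 5: bank0 None->4 [EMPTY]
step 6: bank4 0->7 [CONFLICT]
step 7: bank3 2->8 [CONFLICT]
step 8: bank0 4->4 [HIT]
step 9: bank4 7->3 [CONFLICT]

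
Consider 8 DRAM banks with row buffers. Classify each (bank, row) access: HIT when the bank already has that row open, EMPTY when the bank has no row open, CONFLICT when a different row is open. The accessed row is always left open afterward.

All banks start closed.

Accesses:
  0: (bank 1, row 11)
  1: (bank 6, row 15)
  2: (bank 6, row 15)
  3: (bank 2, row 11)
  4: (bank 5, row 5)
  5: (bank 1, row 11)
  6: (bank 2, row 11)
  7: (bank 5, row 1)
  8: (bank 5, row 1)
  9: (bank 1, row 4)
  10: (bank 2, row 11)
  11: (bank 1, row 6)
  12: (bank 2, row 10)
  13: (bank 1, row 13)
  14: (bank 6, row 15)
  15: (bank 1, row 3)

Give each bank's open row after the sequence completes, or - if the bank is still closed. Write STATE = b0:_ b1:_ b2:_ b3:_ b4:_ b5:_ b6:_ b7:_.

step 0: bank1 None->11 [EMPTY]
step 1: bank6 None->15 [EMPTY]
step 2: bank6 15->15 [HIT]
step 3: bank2 None->11 [EMPTY]
step 4: bank5 None->5 [EMPTY]
step 5: bank1 11->11 [HIT]
step 6: bank2 11->11 [HIT]
step 7: bank5 5->1 [CONFLICT]
step 8: bank5 1->1 [HIT]
step 9: bank1 11->4 [CONFLICT]
step 10: bank2 11->11 [HIT]
step 11: bank1 4->6 [CONFLICT]
step 12: bank2 11->10 [CONFLICT]
step 13: bank1 6->13 [CONFLICT]
step 14: bank6 15->15 [HIT]
step 15: bank1 13->3 [CONFLICT]

STATE = b0:- b1:3 b2:10 b3:- b4:- b5:1 b6:15 b7:-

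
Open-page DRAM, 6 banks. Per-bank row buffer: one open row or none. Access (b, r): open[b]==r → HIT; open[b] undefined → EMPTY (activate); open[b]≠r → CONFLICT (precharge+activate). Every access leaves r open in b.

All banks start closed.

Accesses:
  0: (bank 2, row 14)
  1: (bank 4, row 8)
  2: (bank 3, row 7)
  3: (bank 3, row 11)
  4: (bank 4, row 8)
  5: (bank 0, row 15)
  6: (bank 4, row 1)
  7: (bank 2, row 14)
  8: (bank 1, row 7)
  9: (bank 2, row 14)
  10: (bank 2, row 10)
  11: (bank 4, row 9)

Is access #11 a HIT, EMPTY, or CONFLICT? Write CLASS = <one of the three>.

CLASS = CONFLICT

0: bank 2 row 14 — prev None → EMPTY
1: bank 4 row 8 — prev None → EMPTY
2: bank 3 row 7 — prev None → EMPTY
3: bank 3 row 11 — prev 7 → CONFLICT
4: bank 4 row 8 — prev 8 → HIT
5: bank 0 row 15 — prev None → EMPTY
6: bank 4 row 1 — prev 8 → CONFLICT
7: bank 2 row 14 — prev 14 → HIT
8: bank 1 row 7 — prev None → EMPTY
9: bank 2 row 14 — prev 14 → HIT
10: bank 2 row 10 — prev 14 → CONFLICT
11: bank 4 row 9 — prev 1 → CONFLICT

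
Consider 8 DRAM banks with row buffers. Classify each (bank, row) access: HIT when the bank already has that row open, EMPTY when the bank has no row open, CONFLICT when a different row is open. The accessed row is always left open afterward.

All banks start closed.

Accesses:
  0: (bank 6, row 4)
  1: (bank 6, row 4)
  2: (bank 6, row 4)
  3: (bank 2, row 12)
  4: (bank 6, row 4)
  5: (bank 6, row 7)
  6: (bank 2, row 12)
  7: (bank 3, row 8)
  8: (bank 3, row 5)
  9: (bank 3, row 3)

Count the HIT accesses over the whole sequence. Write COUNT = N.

COUNT = 4

  [0] b6 r4: no row ⇒ E
  [1] b6 r4: had r4 ⇒ H
  [2] b6 r4: had r4 ⇒ H
  [3] b2 r12: no row ⇒ E
  [4] b6 r4: had r4 ⇒ H
  [5] b6 r7: had r4 ⇒ C
  [6] b2 r12: had r12 ⇒ H
  [7] b3 r8: no row ⇒ E
  [8] b3 r5: had r8 ⇒ C
  [9] b3 r3: had r5 ⇒ C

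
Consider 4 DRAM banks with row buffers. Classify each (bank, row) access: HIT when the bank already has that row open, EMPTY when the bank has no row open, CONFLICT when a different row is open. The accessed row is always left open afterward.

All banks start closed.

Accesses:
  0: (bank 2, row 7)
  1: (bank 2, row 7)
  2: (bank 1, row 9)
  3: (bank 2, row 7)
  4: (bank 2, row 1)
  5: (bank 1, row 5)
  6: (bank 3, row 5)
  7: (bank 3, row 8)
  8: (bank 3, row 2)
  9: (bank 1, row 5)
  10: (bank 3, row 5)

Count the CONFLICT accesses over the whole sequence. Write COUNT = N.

step 0: bank2 None->7 [EMPTY]
step 1: bank2 7->7 [HIT]
step 2: bank1 None->9 [EMPTY]
step 3: bank2 7->7 [HIT]
step 4: bank2 7->1 [CONFLICT]
step 5: bank1 9->5 [CONFLICT]
step 6: bank3 None->5 [EMPTY]
step 7: bank3 5->8 [CONFLICT]
step 8: bank3 8->2 [CONFLICT]
step 9: bank1 5->5 [HIT]
step 10: bank3 2->5 [CONFLICT]

COUNT = 5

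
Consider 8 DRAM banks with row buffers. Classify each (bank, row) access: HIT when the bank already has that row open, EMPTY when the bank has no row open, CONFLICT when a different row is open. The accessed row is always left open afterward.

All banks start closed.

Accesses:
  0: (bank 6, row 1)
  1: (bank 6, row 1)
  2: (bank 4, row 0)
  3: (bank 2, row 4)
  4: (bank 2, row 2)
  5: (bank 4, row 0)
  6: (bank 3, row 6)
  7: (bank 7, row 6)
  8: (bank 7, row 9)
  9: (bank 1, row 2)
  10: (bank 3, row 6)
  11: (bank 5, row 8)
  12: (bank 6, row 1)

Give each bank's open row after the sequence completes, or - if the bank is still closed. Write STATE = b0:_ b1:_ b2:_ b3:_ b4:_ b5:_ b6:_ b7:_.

#0 (6,1) E
#1 (6,1) H  (was 1)
#2 (4,0) E
#3 (2,4) E
#4 (2,2) C  (was 4)
#5 (4,0) H  (was 0)
#6 (3,6) E
#7 (7,6) E
#8 (7,9) C  (was 6)
#9 (1,2) E
#10 (3,6) H  (was 6)
#11 (5,8) E
#12 (6,1) H  (was 1)

STATE = b0:- b1:2 b2:2 b3:6 b4:0 b5:8 b6:1 b7:9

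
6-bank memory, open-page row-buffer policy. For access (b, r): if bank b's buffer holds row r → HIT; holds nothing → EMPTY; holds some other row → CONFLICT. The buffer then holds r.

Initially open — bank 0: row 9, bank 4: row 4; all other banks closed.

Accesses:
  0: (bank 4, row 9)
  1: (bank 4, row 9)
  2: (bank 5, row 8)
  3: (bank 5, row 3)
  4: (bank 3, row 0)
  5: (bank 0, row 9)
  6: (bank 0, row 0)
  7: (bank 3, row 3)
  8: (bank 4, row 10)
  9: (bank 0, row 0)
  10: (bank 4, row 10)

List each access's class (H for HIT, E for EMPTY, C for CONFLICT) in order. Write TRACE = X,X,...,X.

TRACE = C,H,E,C,E,H,C,C,C,H,H

0: bank 4 row 9 — prev 4 → CONFLICT
1: bank 4 row 9 — prev 9 → HIT
2: bank 5 row 8 — prev None → EMPTY
3: bank 5 row 3 — prev 8 → CONFLICT
4: bank 3 row 0 — prev None → EMPTY
5: bank 0 row 9 — prev 9 → HIT
6: bank 0 row 0 — prev 9 → CONFLICT
7: bank 3 row 3 — prev 0 → CONFLICT
8: bank 4 row 10 — prev 9 → CONFLICT
9: bank 0 row 0 — prev 0 → HIT
10: bank 4 row 10 — prev 10 → HIT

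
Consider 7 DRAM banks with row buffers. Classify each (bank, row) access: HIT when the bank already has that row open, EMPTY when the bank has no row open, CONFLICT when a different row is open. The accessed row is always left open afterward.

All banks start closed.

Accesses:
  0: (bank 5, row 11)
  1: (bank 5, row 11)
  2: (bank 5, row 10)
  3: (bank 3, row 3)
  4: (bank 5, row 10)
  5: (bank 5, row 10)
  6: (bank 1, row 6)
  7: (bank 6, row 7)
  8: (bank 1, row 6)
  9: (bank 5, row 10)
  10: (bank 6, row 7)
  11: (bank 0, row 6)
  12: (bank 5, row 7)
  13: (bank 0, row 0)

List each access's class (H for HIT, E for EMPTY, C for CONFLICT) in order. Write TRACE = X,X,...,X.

step 0: bank5 None->11 [EMPTY]
step 1: bank5 11->11 [HIT]
step 2: bank5 11->10 [CONFLICT]
step 3: bank3 None->3 [EMPTY]
step 4: bank5 10->10 [HIT]
step 5: bank5 10->10 [HIT]
step 6: bank1 None->6 [EMPTY]
step 7: bank6 None->7 [EMPTY]
step 8: bank1 6->6 [HIT]
step 9: bank5 10->10 [HIT]
step 10: bank6 7->7 [HIT]
step 11: bank0 None->6 [EMPTY]
step 12: bank5 10->7 [CONFLICT]
step 13: bank0 6->0 [CONFLICT]

TRACE = E,H,C,E,H,H,E,E,H,H,H,E,C,C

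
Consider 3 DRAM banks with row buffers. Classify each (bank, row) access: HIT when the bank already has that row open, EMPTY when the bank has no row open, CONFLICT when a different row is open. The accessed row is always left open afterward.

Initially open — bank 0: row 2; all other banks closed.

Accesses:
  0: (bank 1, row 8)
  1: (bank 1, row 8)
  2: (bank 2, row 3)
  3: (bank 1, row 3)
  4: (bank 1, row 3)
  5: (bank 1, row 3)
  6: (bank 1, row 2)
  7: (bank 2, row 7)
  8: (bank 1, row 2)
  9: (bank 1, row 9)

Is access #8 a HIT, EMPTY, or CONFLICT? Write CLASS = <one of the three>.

CLASS = HIT

  [0] b1 r8: no row ⇒ E
  [1] b1 r8: had r8 ⇒ H
  [2] b2 r3: no row ⇒ E
  [3] b1 r3: had r8 ⇒ C
  [4] b1 r3: had r3 ⇒ H
  [5] b1 r3: had r3 ⇒ H
  [6] b1 r2: had r3 ⇒ C
  [7] b2 r7: had r3 ⇒ C
  [8] b1 r2: had r2 ⇒ H
  [9] b1 r9: had r2 ⇒ C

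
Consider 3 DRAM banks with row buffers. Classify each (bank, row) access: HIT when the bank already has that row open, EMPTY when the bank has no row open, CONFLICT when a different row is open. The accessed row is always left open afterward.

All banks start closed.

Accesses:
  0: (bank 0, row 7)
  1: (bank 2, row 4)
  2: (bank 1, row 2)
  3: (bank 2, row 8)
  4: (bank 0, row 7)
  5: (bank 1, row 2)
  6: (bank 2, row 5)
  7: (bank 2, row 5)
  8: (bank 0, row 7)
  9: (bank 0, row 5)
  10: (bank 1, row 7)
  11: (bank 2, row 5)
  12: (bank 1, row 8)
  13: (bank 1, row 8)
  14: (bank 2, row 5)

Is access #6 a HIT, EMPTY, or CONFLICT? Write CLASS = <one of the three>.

step 0: bank0 None->7 [EMPTY]
step 1: bank2 None->4 [EMPTY]
step 2: bank1 None->2 [EMPTY]
step 3: bank2 4->8 [CONFLICT]
step 4: bank0 7->7 [HIT]
step 5: bank1 2->2 [HIT]
step 6: bank2 8->5 [CONFLICT]
step 7: bank2 5->5 [HIT]
step 8: bank0 7->7 [HIT]
step 9: bank0 7->5 [CONFLICT]
step 10: bank1 2->7 [CONFLICT]
step 11: bank2 5->5 [HIT]
step 12: bank1 7->8 [CONFLICT]
step 13: bank1 8->8 [HIT]
step 14: bank2 5->5 [HIT]

CLASS = CONFLICT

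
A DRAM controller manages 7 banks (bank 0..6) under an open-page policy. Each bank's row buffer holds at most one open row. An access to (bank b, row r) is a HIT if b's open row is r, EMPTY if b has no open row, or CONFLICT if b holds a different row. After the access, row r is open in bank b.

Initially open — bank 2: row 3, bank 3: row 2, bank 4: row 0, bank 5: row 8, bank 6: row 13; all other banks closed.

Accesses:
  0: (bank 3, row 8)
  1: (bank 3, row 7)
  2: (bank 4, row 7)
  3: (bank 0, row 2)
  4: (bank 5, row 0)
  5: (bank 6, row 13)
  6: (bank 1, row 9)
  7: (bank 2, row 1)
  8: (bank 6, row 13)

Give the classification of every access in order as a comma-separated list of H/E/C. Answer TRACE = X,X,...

TRACE = C,C,C,E,C,H,E,C,H

0: bank 3 row 8 — prev 2 → CONFLICT
1: bank 3 row 7 — prev 8 → CONFLICT
2: bank 4 row 7 — prev 0 → CONFLICT
3: bank 0 row 2 — prev None → EMPTY
4: bank 5 row 0 — prev 8 → CONFLICT
5: bank 6 row 13 — prev 13 → HIT
6: bank 1 row 9 — prev None → EMPTY
7: bank 2 row 1 — prev 3 → CONFLICT
8: bank 6 row 13 — prev 13 → HIT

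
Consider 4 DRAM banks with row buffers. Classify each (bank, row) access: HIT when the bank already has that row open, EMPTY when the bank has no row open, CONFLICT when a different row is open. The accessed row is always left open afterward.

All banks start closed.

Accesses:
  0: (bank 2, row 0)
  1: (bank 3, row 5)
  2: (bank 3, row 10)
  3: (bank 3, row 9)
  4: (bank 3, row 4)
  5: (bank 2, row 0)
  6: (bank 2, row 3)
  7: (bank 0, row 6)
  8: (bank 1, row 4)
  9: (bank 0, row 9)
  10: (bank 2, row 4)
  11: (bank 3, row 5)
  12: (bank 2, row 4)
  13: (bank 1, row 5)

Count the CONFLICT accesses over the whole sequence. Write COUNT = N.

COUNT = 8

  [0] b2 r0: no row ⇒ E
  [1] b3 r5: no row ⇒ E
  [2] b3 r10: had r5 ⇒ C
  [3] b3 r9: had r10 ⇒ C
  [4] b3 r4: had r9 ⇒ C
  [5] b2 r0: had r0 ⇒ H
  [6] b2 r3: had r0 ⇒ C
  [7] b0 r6: no row ⇒ E
  [8] b1 r4: no row ⇒ E
  [9] b0 r9: had r6 ⇒ C
  [10] b2 r4: had r3 ⇒ C
  [11] b3 r5: had r4 ⇒ C
  [12] b2 r4: had r4 ⇒ H
  [13] b1 r5: had r4 ⇒ C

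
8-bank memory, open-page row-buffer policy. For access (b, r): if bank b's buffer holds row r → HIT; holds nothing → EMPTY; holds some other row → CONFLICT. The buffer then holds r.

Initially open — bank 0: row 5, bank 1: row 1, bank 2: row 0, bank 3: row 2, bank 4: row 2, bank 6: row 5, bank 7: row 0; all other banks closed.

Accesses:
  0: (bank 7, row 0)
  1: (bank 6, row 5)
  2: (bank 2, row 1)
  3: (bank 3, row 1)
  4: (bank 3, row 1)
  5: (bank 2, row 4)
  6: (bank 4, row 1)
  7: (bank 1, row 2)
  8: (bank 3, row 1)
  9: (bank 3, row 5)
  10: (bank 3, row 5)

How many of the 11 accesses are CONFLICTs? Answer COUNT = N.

0: bank 7 row 0 — prev 0 → HIT
1: bank 6 row 5 — prev 5 → HIT
2: bank 2 row 1 — prev 0 → CONFLICT
3: bank 3 row 1 — prev 2 → CONFLICT
4: bank 3 row 1 — prev 1 → HIT
5: bank 2 row 4 — prev 1 → CONFLICT
6: bank 4 row 1 — prev 2 → CONFLICT
7: bank 1 row 2 — prev 1 → CONFLICT
8: bank 3 row 1 — prev 1 → HIT
9: bank 3 row 5 — prev 1 → CONFLICT
10: bank 3 row 5 — prev 5 → HIT

COUNT = 6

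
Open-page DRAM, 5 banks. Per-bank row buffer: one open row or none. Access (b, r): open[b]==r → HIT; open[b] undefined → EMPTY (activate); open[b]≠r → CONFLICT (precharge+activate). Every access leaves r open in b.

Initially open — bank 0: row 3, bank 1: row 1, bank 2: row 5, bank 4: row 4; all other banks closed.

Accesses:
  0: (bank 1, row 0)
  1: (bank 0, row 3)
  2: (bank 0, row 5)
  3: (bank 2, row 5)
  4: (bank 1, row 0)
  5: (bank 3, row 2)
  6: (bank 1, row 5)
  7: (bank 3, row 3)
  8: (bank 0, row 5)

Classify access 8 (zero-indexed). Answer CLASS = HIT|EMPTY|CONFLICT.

0: bank 1 row 0 — prev 1 → CONFLICT
1: bank 0 row 3 — prev 3 → HIT
2: bank 0 row 5 — prev 3 → CONFLICT
3: bank 2 row 5 — prev 5 → HIT
4: bank 1 row 0 — prev 0 → HIT
5: bank 3 row 2 — prev None → EMPTY
6: bank 1 row 5 — prev 0 → CONFLICT
7: bank 3 row 3 — prev 2 → CONFLICT
8: bank 0 row 5 — prev 5 → HIT

CLASS = HIT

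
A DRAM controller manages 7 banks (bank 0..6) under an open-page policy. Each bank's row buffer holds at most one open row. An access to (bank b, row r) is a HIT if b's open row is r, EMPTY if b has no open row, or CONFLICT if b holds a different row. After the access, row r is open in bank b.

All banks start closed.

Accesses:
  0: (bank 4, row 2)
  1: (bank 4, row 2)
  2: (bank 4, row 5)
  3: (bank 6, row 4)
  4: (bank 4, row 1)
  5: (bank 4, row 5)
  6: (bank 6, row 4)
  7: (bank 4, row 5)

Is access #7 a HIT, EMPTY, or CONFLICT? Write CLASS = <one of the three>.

  [0] b4 r2: no row ⇒ E
  [1] b4 r2: had r2 ⇒ H
  [2] b4 r5: had r2 ⇒ C
  [3] b6 r4: no row ⇒ E
  [4] b4 r1: had r5 ⇒ C
  [5] b4 r5: had r1 ⇒ C
  [6] b6 r4: had r4 ⇒ H
  [7] b4 r5: had r5 ⇒ H

CLASS = HIT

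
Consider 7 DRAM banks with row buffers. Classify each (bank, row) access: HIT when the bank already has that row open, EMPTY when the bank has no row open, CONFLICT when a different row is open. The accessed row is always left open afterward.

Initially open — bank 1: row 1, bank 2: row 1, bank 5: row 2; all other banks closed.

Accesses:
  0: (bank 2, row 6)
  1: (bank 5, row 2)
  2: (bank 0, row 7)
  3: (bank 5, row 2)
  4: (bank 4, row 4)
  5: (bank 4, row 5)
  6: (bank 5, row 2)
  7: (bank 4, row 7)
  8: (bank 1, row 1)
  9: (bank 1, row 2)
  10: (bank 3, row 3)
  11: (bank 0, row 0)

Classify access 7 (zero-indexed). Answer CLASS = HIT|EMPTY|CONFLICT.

CLASS = CONFLICT

#0 (2,6) C  (was 1)
#1 (5,2) H  (was 2)
#2 (0,7) E
#3 (5,2) H  (was 2)
#4 (4,4) E
#5 (4,5) C  (was 4)
#6 (5,2) H  (was 2)
#7 (4,7) C  (was 5)
#8 (1,1) H  (was 1)
#9 (1,2) C  (was 1)
#10 (3,3) E
#11 (0,0) C  (was 7)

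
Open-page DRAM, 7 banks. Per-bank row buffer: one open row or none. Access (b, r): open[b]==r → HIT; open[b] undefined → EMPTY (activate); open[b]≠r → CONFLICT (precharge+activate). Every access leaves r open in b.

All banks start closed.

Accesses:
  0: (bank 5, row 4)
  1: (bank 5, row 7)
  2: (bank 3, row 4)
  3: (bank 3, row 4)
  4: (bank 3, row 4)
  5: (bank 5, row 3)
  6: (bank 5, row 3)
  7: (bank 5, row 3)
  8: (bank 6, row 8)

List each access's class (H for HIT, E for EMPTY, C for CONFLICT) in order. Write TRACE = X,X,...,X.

TRACE = E,C,E,H,H,C,H,H,E

0: bank 5 row 4 — prev None → EMPTY
1: bank 5 row 7 — prev 4 → CONFLICT
2: bank 3 row 4 — prev None → EMPTY
3: bank 3 row 4 — prev 4 → HIT
4: bank 3 row 4 — prev 4 → HIT
5: bank 5 row 3 — prev 7 → CONFLICT
6: bank 5 row 3 — prev 3 → HIT
7: bank 5 row 3 — prev 3 → HIT
8: bank 6 row 8 — prev None → EMPTY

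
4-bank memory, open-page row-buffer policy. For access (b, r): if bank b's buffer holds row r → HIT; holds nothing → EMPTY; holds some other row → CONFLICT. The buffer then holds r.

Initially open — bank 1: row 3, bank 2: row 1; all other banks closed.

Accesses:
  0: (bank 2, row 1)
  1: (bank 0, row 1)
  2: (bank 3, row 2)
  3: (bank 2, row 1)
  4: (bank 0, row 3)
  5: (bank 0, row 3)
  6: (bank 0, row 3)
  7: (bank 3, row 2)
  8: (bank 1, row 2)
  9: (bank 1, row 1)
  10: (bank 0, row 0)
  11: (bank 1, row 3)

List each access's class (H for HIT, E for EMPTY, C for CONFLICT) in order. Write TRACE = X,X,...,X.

0: bank 2 row 1 — prev 1 → HIT
1: bank 0 row 1 — prev None → EMPTY
2: bank 3 row 2 — prev None → EMPTY
3: bank 2 row 1 — prev 1 → HIT
4: bank 0 row 3 — prev 1 → CONFLICT
5: bank 0 row 3 — prev 3 → HIT
6: bank 0 row 3 — prev 3 → HIT
7: bank 3 row 2 — prev 2 → HIT
8: bank 1 row 2 — prev 3 → CONFLICT
9: bank 1 row 1 — prev 2 → CONFLICT
10: bank 0 row 0 — prev 3 → CONFLICT
11: bank 1 row 3 — prev 1 → CONFLICT

TRACE = H,E,E,H,C,H,H,H,C,C,C,C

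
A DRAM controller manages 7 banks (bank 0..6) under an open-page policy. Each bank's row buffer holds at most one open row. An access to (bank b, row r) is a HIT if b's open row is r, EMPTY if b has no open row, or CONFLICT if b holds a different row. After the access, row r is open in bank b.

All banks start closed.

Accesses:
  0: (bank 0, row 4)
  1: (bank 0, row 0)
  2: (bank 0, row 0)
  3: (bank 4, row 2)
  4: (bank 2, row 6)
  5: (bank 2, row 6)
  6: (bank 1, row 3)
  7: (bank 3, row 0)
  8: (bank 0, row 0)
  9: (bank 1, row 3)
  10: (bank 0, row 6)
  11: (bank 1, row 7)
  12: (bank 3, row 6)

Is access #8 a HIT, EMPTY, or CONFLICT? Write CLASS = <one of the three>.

CLASS = HIT

step 0: bank0 None->4 [EMPTY]
step 1: bank0 4->0 [CONFLICT]
step 2: bank0 0->0 [HIT]
step 3: bank4 None->2 [EMPTY]
step 4: bank2 None->6 [EMPTY]
step 5: bank2 6->6 [HIT]
step 6: bank1 None->3 [EMPTY]
step 7: bank3 None->0 [EMPTY]
step 8: bank0 0->0 [HIT]
step 9: bank1 3->3 [HIT]
step 10: bank0 0->6 [CONFLICT]
step 11: bank1 3->7 [CONFLICT]
step 12: bank3 0->6 [CONFLICT]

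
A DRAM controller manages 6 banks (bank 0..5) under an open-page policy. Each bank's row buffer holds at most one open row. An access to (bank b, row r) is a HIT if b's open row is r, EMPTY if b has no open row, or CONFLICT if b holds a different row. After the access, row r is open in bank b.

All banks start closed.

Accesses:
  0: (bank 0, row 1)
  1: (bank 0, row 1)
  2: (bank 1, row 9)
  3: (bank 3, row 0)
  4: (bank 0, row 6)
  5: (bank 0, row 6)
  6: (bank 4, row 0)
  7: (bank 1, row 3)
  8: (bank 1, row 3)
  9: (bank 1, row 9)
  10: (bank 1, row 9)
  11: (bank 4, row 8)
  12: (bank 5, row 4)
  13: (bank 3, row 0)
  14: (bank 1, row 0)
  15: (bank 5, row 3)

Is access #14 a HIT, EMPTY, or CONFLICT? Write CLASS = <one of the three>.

#0 (0,1) E
#1 (0,1) H  (was 1)
#2 (1,9) E
#3 (3,0) E
#4 (0,6) C  (was 1)
#5 (0,6) H  (was 6)
#6 (4,0) E
#7 (1,3) C  (was 9)
#8 (1,3) H  (was 3)
#9 (1,9) C  (was 3)
#10 (1,9) H  (was 9)
#11 (4,8) C  (was 0)
#12 (5,4) E
#13 (3,0) H  (was 0)
#14 (1,0) C  (was 9)
#15 (5,3) C  (was 4)

CLASS = CONFLICT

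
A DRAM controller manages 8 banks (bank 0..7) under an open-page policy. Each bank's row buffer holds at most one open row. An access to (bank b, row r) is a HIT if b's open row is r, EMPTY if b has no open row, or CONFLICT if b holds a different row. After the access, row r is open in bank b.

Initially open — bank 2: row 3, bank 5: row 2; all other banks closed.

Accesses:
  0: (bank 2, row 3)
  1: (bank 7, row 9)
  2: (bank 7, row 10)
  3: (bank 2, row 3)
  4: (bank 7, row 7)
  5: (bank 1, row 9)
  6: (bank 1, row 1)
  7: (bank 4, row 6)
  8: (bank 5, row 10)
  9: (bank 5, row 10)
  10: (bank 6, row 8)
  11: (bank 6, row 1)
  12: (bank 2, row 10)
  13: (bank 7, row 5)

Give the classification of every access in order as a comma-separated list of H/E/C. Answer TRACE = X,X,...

TRACE = H,E,C,H,C,E,C,E,C,H,E,C,C,C

0: bank 2 row 3 — prev 3 → HIT
1: bank 7 row 9 — prev None → EMPTY
2: bank 7 row 10 — prev 9 → CONFLICT
3: bank 2 row 3 — prev 3 → HIT
4: bank 7 row 7 — prev 10 → CONFLICT
5: bank 1 row 9 — prev None → EMPTY
6: bank 1 row 1 — prev 9 → CONFLICT
7: bank 4 row 6 — prev None → EMPTY
8: bank 5 row 10 — prev 2 → CONFLICT
9: bank 5 row 10 — prev 10 → HIT
10: bank 6 row 8 — prev None → EMPTY
11: bank 6 row 1 — prev 8 → CONFLICT
12: bank 2 row 10 — prev 3 → CONFLICT
13: bank 7 row 5 — prev 7 → CONFLICT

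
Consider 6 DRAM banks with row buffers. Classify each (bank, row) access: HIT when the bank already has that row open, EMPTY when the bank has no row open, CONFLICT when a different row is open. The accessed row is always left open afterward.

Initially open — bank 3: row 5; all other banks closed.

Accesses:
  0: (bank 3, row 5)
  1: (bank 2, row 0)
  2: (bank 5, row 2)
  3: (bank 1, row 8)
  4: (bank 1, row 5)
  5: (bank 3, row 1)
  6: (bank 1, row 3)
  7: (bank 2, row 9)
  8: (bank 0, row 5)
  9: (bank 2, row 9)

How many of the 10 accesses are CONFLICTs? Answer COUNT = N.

#0 (3,5) H  (was 5)
#1 (2,0) E
#2 (5,2) E
#3 (1,8) E
#4 (1,5) C  (was 8)
#5 (3,1) C  (was 5)
#6 (1,3) C  (was 5)
#7 (2,9) C  (was 0)
#8 (0,5) E
#9 (2,9) H  (was 9)

COUNT = 4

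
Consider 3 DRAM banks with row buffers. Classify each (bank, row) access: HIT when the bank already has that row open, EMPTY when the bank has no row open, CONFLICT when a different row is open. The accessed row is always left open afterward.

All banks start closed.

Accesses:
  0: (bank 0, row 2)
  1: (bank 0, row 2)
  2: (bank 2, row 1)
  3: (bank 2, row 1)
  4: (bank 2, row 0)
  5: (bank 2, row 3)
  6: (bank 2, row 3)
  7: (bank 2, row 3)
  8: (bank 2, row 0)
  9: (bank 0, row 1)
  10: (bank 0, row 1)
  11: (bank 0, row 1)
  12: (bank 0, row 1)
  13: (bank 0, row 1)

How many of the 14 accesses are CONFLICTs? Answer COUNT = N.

step 0: bank0 None->2 [EMPTY]
step 1: bank0 2->2 [HIT]
step 2: bank2 None->1 [EMPTY]
step 3: bank2 1->1 [HIT]
step 4: bank2 1->0 [CONFLICT]
step 5: bank2 0->3 [CONFLICT]
step 6: bank2 3->3 [HIT]
step 7: bank2 3->3 [HIT]
step 8: bank2 3->0 [CONFLICT]
step 9: bank0 2->1 [CONFLICT]
step 10: bank0 1->1 [HIT]
step 11: bank0 1->1 [HIT]
step 12: bank0 1->1 [HIT]
step 13: bank0 1->1 [HIT]

COUNT = 4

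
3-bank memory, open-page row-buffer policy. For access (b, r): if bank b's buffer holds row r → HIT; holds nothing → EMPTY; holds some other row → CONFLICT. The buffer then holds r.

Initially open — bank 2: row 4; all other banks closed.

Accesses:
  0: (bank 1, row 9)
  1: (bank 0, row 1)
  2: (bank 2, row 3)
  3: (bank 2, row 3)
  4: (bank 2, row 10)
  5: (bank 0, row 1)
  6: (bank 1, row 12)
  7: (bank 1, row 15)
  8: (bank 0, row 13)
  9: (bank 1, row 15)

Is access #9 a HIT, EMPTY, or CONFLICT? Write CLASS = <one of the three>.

CLASS = HIT

#0 (1,9) E
#1 (0,1) E
#2 (2,3) C  (was 4)
#3 (2,3) H  (was 3)
#4 (2,10) C  (was 3)
#5 (0,1) H  (was 1)
#6 (1,12) C  (was 9)
#7 (1,15) C  (was 12)
#8 (0,13) C  (was 1)
#9 (1,15) H  (was 15)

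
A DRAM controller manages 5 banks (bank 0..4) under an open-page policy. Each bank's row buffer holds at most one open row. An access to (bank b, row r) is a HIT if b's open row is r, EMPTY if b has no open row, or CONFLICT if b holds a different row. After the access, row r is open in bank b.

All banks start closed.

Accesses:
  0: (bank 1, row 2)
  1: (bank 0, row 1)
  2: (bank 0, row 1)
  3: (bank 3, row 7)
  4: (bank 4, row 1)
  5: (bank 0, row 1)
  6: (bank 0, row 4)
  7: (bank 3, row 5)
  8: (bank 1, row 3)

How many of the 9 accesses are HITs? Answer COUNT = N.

0: bank 1 row 2 — prev None → EMPTY
1: bank 0 row 1 — prev None → EMPTY
2: bank 0 row 1 — prev 1 → HIT
3: bank 3 row 7 — prev None → EMPTY
4: bank 4 row 1 — prev None → EMPTY
5: bank 0 row 1 — prev 1 → HIT
6: bank 0 row 4 — prev 1 → CONFLICT
7: bank 3 row 5 — prev 7 → CONFLICT
8: bank 1 row 3 — prev 2 → CONFLICT

COUNT = 2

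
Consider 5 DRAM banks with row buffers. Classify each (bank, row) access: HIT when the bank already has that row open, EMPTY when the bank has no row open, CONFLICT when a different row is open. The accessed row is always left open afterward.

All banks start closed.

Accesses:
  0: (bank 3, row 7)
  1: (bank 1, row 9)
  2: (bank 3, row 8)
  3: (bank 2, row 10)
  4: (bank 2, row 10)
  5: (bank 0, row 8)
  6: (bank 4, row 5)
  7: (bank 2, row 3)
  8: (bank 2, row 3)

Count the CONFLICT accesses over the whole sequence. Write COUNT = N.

#0 (3,7) E
#1 (1,9) E
#2 (3,8) C  (was 7)
#3 (2,10) E
#4 (2,10) H  (was 10)
#5 (0,8) E
#6 (4,5) E
#7 (2,3) C  (was 10)
#8 (2,3) H  (was 3)

COUNT = 2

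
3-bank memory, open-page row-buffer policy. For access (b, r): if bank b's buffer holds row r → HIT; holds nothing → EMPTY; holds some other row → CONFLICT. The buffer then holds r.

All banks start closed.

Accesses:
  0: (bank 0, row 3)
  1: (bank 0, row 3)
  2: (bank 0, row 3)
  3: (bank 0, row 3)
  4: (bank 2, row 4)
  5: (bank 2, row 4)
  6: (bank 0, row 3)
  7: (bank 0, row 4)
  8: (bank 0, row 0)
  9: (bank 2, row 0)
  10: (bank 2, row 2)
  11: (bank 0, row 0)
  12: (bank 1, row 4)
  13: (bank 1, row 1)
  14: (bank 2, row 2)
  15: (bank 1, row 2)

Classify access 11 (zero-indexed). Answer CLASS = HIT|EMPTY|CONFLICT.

  [0] b0 r3: no row ⇒ E
  [1] b0 r3: had r3 ⇒ H
  [2] b0 r3: had r3 ⇒ H
  [3] b0 r3: had r3 ⇒ H
  [4] b2 r4: no row ⇒ E
  [5] b2 r4: had r4 ⇒ H
  [6] b0 r3: had r3 ⇒ H
  [7] b0 r4: had r3 ⇒ C
  [8] b0 r0: had r4 ⇒ C
  [9] b2 r0: had r4 ⇒ C
  [10] b2 r2: had r0 ⇒ C
  [11] b0 r0: had r0 ⇒ H
  [12] b1 r4: no row ⇒ E
  [13] b1 r1: had r4 ⇒ C
  [14] b2 r2: had r2 ⇒ H
  [15] b1 r2: had r1 ⇒ C

CLASS = HIT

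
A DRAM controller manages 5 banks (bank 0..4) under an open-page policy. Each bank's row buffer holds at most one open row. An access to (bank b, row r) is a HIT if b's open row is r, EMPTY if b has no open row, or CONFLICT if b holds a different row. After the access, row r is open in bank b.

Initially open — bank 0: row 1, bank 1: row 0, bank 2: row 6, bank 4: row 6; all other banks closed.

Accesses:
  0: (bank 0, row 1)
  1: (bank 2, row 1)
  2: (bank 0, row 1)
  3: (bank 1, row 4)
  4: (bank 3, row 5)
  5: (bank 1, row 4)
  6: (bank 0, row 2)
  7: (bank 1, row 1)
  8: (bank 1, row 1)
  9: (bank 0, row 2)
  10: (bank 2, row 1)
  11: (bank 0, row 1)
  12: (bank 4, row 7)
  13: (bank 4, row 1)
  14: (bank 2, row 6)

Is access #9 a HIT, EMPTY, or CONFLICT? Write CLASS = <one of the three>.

CLASS = HIT

  [0] b0 r1: had r1 ⇒ H
  [1] b2 r1: had r6 ⇒ C
  [2] b0 r1: had r1 ⇒ H
  [3] b1 r4: had r0 ⇒ C
  [4] b3 r5: no row ⇒ E
  [5] b1 r4: had r4 ⇒ H
  [6] b0 r2: had r1 ⇒ C
  [7] b1 r1: had r4 ⇒ C
  [8] b1 r1: had r1 ⇒ H
  [9] b0 r2: had r2 ⇒ H
  [10] b2 r1: had r1 ⇒ H
  [11] b0 r1: had r2 ⇒ C
  [12] b4 r7: had r6 ⇒ C
  [13] b4 r1: had r7 ⇒ C
  [14] b2 r6: had r1 ⇒ C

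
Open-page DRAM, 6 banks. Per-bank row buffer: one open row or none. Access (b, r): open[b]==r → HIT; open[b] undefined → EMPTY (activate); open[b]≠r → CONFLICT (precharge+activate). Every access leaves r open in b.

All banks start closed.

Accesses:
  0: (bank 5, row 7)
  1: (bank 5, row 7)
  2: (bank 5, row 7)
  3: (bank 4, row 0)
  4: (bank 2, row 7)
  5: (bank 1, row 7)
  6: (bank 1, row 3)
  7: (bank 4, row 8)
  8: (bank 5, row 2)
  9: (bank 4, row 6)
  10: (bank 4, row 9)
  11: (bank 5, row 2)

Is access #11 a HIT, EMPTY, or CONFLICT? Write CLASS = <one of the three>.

#0 (5,7) E
#1 (5,7) H  (was 7)
#2 (5,7) H  (was 7)
#3 (4,0) E
#4 (2,7) E
#5 (1,7) E
#6 (1,3) C  (was 7)
#7 (4,8) C  (was 0)
#8 (5,2) C  (was 7)
#9 (4,6) C  (was 8)
#10 (4,9) C  (was 6)
#11 (5,2) H  (was 2)

CLASS = HIT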